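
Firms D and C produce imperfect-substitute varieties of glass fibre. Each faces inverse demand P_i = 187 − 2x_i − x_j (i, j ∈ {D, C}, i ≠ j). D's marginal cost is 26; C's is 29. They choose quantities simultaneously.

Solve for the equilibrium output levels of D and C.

32.4, 31.4

Firm D's profit: π = x_D(187 − 2x_D − x_C) − 26x_D.
∂π/∂x_D = 161 − 4x_D − x_C = 0 ⇒ x_D = 40.25 − 0.25x_C.
Similarly x_C = 39.5 − 0.25x_D.
Plugging x_C into D's best response: x_D = 40.25 − 0.25(39.5 − 0.25x_D) ⇒ 0.9375x_D = 30.375, so x_D = 32.4.
Then x_C = 39.5 − 0.25·32.4 = 31.4.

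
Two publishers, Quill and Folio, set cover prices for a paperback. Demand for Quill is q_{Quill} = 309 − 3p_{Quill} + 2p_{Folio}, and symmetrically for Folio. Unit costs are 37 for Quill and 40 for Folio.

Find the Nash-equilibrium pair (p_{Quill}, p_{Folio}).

Quill's profit: π = (p_{Quill} − 37)(309 − 3p_{Quill} + 2p_{Folio}).
∂π/∂p_{Quill} = 420 − 6p_{Quill} + 2p_{Folio} = 0 ⇒ p_{Quill} = 70 + (1/3)p_{Folio}.
Similarly p_{Folio} = 71.5 + (1/3)p_{Quill}.
Solving the two reaction functions simultaneously: (1 − (1/3)(1/3))p_{Quill} = 70 + (1/3)·71.5, so (8/9)p_{Quill} = 563/6 and p_{Quill} = 105.5625.
Then p_{Folio} = 71.5 + (1/3)·105.5625 = 106.6875.

105.5625, 106.6875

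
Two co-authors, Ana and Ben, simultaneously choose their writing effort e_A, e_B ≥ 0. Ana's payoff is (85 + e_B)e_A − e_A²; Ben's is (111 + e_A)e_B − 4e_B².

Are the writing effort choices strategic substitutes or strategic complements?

Expanding Ana's payoff: 85e_A + e_Be_A − e_A².
∂π/∂e_A = 85 + e_B − 2e_A = 0, so e_A = 42.5 + 0.5e_B.
The best-response slope de_A/de_B = 0.5 > 0: the reaction function is upward-sloping, so the choices are strategic complements.

strategic complements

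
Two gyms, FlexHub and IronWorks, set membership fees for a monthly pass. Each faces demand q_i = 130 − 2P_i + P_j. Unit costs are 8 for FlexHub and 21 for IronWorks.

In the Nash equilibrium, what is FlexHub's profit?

FlexHub's profit: π = (P_{FlexHub} − 8)(130 − 2P_{FlexHub} + P_{IronWorks}).
∂π/∂P_{FlexHub} = 146 − 4P_{FlexHub} + P_{IronWorks} = 0 ⇒ P_{FlexHub} = 36.5 + 0.25P_{IronWorks}.
Similarly P_{IronWorks} = 43 + 0.25P_{FlexHub}.
Substituting the second reaction function into the first: P_{FlexHub} = 36.5 + 0.25(43 + 0.25P_{FlexHub}), which gives 0.9375P_{FlexHub} = 47.25 ⇒ P_{FlexHub} = 50.4.
Then P_{IronWorks} = 43 + 0.25·50.4 = 55.6.
q_{FlexHub} = 130 − 2·50.4 + 55.6 = 84.8.
Profit = (50.4 − 8)·84.8 = 3595.52.

3595.52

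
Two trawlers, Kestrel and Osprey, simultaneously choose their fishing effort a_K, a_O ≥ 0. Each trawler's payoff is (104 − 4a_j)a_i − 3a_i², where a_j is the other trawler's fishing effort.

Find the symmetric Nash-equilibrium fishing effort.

Kestrel's payoff is (104 − 4a_O)a_K − 3a_K².
∂π/∂a_K = 104 − 4a_O − 6a_K = 0, so a_K = 52/3 − (2/3)a_O.
The game is symmetric, so in equilibrium a_O = a_K: the reaction function gives (5/3)a_K = 52/3, hence a_K = 10.4.

10.4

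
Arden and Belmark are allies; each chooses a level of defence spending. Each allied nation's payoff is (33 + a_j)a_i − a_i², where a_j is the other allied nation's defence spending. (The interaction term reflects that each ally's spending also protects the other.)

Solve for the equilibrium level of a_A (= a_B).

33

Arden's payoff is (33 + a_B)a_A − a_A².
∂π/∂a_A = 33 + a_B − 2a_A = 0, so a_A = 16.5 + 0.5a_B.
By symmetry a_B = a_A; substituting into the reaction function, 0.5a_A = 16.5 and a_A = 33.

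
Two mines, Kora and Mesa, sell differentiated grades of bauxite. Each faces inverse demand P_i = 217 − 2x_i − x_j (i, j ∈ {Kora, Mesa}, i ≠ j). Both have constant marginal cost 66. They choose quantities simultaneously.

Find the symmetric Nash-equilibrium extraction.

30.2

Mine Kora's profit: π = x_{Kora}(217 − 2x_{Kora} − x_{Mesa}) − 66x_{Kora}.
∂π/∂x_{Kora} = 151 − 4x_{Kora} − x_{Mesa} = 0 ⇒ x_{Kora} = 37.75 − 0.25x_{Mesa}.
The game is symmetric, so in equilibrium x_{Mesa} = x_{Kora}: the reaction function gives 1.25x_{Kora} = 37.75, hence x_{Kora} = 30.2.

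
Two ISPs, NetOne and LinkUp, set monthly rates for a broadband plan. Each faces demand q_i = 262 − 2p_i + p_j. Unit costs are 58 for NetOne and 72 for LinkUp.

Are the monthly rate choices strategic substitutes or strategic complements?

NetOne's profit: π = (p_{NetOne} − 58)(262 − 2p_{NetOne} + p_{LinkUp}).
∂π/∂p_{NetOne} = 378 − 4p_{NetOne} + p_{LinkUp} = 0 ⇒ p_{NetOne} = 94.5 + 0.25p_{LinkUp}.
The best-response slope dp_{NetOne}/dp_{LinkUp} = 0.25 > 0: the reaction function is upward-sloping, so the choices are strategic complements.

strategic complements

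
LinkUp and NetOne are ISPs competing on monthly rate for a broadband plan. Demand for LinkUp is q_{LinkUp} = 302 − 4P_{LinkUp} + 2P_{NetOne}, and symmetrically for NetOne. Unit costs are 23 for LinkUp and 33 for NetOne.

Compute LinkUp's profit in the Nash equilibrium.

LinkUp's profit: π = (P_{LinkUp} − 23)(302 − 4P_{LinkUp} + 2P_{NetOne}).
∂π/∂P_{LinkUp} = 394 − 8P_{LinkUp} + 2P_{NetOne} = 0 ⇒ P_{LinkUp} = 49.25 + 0.25P_{NetOne}.
Similarly P_{NetOne} = 54.25 + 0.25P_{LinkUp}.
Solving the two reaction functions simultaneously: (1 − (0.25)(0.25))P_{LinkUp} = 49.25 + 0.25·54.25, so 0.9375P_{LinkUp} = 62.8125 and P_{LinkUp} = 67.
Then P_{NetOne} = 54.25 + 0.25·67 = 71.
q_{LinkUp} = 302 − 4·67 + 2·71 = 176.
Profit = (67 − 23)·176 = 7744.

7744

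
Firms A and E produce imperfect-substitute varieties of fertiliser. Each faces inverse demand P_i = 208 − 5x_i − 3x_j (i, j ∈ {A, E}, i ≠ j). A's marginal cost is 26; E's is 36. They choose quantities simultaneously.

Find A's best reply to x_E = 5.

16.7

Firm A's profit: π = x_A(208 − 5x_A − 3x_E) − 26x_A.
∂π/∂x_A = 182 − 10x_A − 3x_E = 0 ⇒ x_A = 18.2 − 0.3x_E.
At x_E = 5: x_A = 18.2 − 0.3·5 = 16.7.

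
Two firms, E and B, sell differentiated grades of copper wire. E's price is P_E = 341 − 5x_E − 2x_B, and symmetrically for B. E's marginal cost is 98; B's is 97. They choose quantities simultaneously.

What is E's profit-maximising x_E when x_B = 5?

Firm E's profit: π = x_E(341 − 5x_E − 2x_B) − 98x_E.
∂π/∂x_E = 243 − 10x_E − 2x_B = 0 ⇒ x_E = 24.3 − 0.2x_B.
At x_B = 5: x_E = 24.3 − 0.2·5 = 23.3.

23.3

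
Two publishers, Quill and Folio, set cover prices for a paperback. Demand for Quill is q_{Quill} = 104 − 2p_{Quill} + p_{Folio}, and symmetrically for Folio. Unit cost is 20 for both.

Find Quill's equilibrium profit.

1568

Quill's profit: π = (p_{Quill} − 20)(104 − 2p_{Quill} + p_{Folio}).
∂π/∂p_{Quill} = 144 − 4p_{Quill} + p_{Folio} = 0 ⇒ p_{Quill} = 36 + 0.25p_{Folio}.
By symmetry p_{Folio} = p_{Quill}; substituting into the reaction function, 0.75p_{Quill} = 36 and p_{Quill} = 48.
q_{Quill} = 104 − 2·48 + 48 = 56.
Profit = (48 − 20)·56 = 1568.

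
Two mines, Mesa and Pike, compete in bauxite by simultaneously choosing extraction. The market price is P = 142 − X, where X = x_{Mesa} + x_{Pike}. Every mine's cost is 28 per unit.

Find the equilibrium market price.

66

Mine Mesa's profit: π = x_{Mesa}(142 − (x_{Mesa} + x_{Pike})) − 28x_{Mesa}.
∂π/∂x_{Mesa} = 114 − 2x_{Mesa} − x_{Pike} = 0, so x_{Mesa} = 57 − 0.5x_{Pike}.
Setting x_{Mesa} = x_{Pike} in the reaction function: x_{Mesa} = 57 − 0.5x_{Mesa}, so x_{Mesa} = 57 / 1.5 = 38.
Equilibrium price: P = 142 − 76 = 66.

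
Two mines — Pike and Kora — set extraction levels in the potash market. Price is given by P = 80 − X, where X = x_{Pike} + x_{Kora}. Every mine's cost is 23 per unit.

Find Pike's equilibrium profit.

361

Mine Pike's profit: π = x_{Pike}(80 − (x_{Pike} + x_{Kora})) − 23x_{Pike}.
∂π/∂x_{Pike} = 57 − 2x_{Pike} − x_{Kora} = 0, so x_{Pike} = 28.5 − 0.5x_{Kora}.
The game is symmetric, so in equilibrium x_{Kora} = x_{Pike}: the reaction function gives 1.5x_{Pike} = 28.5, hence x_{Pike} = 19.
Price P = 80 − 38 = 42.
Pike's profit: (42 − 23)·19 = 361.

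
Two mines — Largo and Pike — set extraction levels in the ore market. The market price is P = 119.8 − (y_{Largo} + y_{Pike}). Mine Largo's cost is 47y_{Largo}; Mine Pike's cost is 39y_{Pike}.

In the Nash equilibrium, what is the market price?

68.6

Mine Largo's profit: π = y_{Largo}(119.8 − (y_{Largo} + y_{Pike})) − 47y_{Largo}.
∂π/∂y_{Largo} = 72.8 − 2y_{Largo} − y_{Pike} = 0, so y_{Largo} = 36.4 − 0.5y_{Pike}.
By the same steps for Pike: y_{Pike} = 40.4 − 0.5y_{Largo}.
Substituting the second reaction function into the first: y_{Largo} = 36.4 − 0.5(40.4 − 0.5y_{Largo}), which gives 0.75y_{Largo} = 16.2 ⇒ y_{Largo} = 21.6.
Then y_{Pike} = 40.4 − 0.5·21.6 = 29.6.
Equilibrium price: P = 119.8 − 51.2 = 68.6.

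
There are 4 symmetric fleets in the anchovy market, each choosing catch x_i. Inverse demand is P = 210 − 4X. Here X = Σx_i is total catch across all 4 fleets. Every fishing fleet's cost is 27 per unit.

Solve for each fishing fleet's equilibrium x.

9.15

A representative fishing fleet's profit is π_i = x_i(210 − 4X) − 27x_i, with X = x_i + Σ_{j≠i} x_j.
First-order condition: 183 − 8x_i − 4Σ_{j≠i} x_j = 0.
In a symmetric equilibrium every fishing fleet chooses the same x, so Σ_{j≠i} x_j = 3x. The condition becomes 183 − 20x = 0, giving x = 183/20 = 9.15.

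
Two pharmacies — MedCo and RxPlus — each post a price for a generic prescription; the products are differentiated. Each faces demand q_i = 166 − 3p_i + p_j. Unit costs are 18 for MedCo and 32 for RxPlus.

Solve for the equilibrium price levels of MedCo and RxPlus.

MedCo's profit: π = (p_{MedCo} − 18)(166 − 3p_{MedCo} + p_{RxPlus}).
∂π/∂p_{MedCo} = 220 − 6p_{MedCo} + p_{RxPlus} = 0 ⇒ p_{MedCo} = 110/3 + (1/6)p_{RxPlus}.
Similarly p_{RxPlus} = 131/3 + (1/6)p_{MedCo}.
Plugging p_{RxPlus} into MedCo's best response: p_{MedCo} = 110/3 + (1/6)(131/3 + (1/6)p_{MedCo}) ⇒ (35/36)p_{MedCo} = 791/18, so p_{MedCo} = 45.2.
Then p_{RxPlus} = 131/3 + (1/6)·45.2 = 51.2.

45.2, 51.2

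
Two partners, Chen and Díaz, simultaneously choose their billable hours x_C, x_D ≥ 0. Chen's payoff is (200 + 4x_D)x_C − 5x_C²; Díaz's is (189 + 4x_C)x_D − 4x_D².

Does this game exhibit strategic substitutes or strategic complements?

strategic complements

Expanding Chen's payoff: 200x_C + 4x_Dx_C − 5x_C².
∂π/∂x_C = 200 + 4x_D − 10x_C = 0, so x_C = 20 + 0.4x_D.
The best-response slope dx_C/dx_D = 0.4 > 0: the reaction function is upward-sloping, so the choices are strategic complements.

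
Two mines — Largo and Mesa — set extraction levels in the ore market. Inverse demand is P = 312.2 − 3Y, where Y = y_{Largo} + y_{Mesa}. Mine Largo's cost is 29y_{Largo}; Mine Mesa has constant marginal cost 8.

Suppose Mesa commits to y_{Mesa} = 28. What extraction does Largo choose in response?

33.2

Mine Largo's profit: π = y_{Largo}(312.2 − 3(y_{Largo} + y_{Mesa})) − 29y_{Largo}.
∂π/∂y_{Largo} = 283.2 − 6y_{Largo} − 3y_{Mesa} = 0, so y_{Largo} = 47.2 − 0.5y_{Mesa}.
At y_{Mesa} = 28: y_{Largo} = 47.2 − 0.5·28 = 33.2.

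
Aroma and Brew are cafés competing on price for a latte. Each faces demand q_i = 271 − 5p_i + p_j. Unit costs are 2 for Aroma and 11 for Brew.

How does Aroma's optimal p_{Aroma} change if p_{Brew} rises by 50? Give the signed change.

Aroma's profit: π = (p_{Aroma} − 2)(271 − 5p_{Aroma} + p_{Brew}).
∂π/∂p_{Aroma} = 281 − 10p_{Aroma} + p_{Brew} = 0 ⇒ p_{Aroma} = 28.1 + 0.1p_{Brew}.
The reaction-function slope is 0.1, so a 50-unit rise in p_{Brew} moves p_{Aroma} by 0.1 × 50 = 5. Aroma's best response rises — the actions are strategic complements.

5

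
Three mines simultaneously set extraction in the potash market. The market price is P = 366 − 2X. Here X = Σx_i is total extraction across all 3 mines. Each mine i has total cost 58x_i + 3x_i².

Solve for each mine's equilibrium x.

22

A representative mine's profit is π_i = x_i(366 − 2X) − 58x_i − 3x_i², with X = x_i + Σ_{j≠i} x_j.
First-order condition: 308 − 10x_i − 2Σ_{j≠i} x_j = 0.
Imposing symmetry (x_j = x for all j) turns Σ_{j≠i} x_j into 2x, so 308 = 14x and x = 22.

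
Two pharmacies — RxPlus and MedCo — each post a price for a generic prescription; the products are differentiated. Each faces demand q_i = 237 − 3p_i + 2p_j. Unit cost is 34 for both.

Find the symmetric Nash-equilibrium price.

RxPlus's profit: π = (p_{RxPlus} − 34)(237 − 3p_{RxPlus} + 2p_{MedCo}).
∂π/∂p_{RxPlus} = 339 − 6p_{RxPlus} + 2p_{MedCo} = 0 ⇒ p_{RxPlus} = 56.5 + (1/3)p_{MedCo}.
Setting p_{RxPlus} = p_{MedCo} in the reaction function: p_{RxPlus} = 56.5 + (1/3)p_{RxPlus}, so p_{RxPlus} = 56.5 / (2/3) = 84.75.

84.75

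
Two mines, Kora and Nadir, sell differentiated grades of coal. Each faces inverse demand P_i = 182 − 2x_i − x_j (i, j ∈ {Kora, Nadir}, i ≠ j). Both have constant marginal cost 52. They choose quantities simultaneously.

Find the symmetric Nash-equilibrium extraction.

26

Mine Kora's profit: π = x_{Kora}(182 − 2x_{Kora} − x_{Nadir}) − 52x_{Kora}.
∂π/∂x_{Kora} = 130 − 4x_{Kora} − x_{Nadir} = 0 ⇒ x_{Kora} = 32.5 − 0.25x_{Nadir}.
By symmetry x_{Nadir} = x_{Kora}; substituting into the reaction function, 1.25x_{Kora} = 32.5 and x_{Kora} = 26.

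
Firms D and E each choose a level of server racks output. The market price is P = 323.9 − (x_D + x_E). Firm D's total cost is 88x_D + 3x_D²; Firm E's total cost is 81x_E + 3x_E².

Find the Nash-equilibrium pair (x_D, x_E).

Firm D's profit: π = x_D(323.9 − (x_D + x_E)) − 88x_D − 3x_D².
∂π/∂x_D = 235.9 − 8x_D − x_E = 0, so x_D = 29.4875 − 0.125x_E.
By the same steps for E: x_E = 30.3625 − 0.125x_D.
Solving the two reaction functions simultaneously: (1 − (−0.125)(−0.125))x_D = 29.4875 − 0.125·30.3625, so (63/64)x_D = 16443/640 and x_D = 26.1.
Then x_E = 30.3625 − 0.125·26.1 = 27.1.

26.1, 27.1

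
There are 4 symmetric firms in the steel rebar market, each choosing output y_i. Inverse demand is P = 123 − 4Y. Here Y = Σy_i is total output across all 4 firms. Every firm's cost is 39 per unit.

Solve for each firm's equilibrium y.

4.2

A representative firm's profit is π_i = y_i(123 − 4Y) − 39y_i, with Y = y_i + Σ_{j≠i} y_j.
First-order condition: 84 − 8y_i − 4Σ_{j≠i} y_j = 0.
In a symmetric equilibrium every firm chooses the same y, so Σ_{j≠i} y_j = 3y. The condition becomes 84 − 20y = 0, giving y = 84/20 = 4.2.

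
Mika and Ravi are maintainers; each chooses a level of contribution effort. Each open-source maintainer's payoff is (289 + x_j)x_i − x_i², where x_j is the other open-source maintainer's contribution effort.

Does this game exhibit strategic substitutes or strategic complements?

strategic complements

Mika's payoff is (289 + x_R)x_M − x_M².
∂π/∂x_M = 289 + x_R − 2x_M = 0, so x_M = 144.5 + 0.5x_R.
The best-response slope dx_M/dx_R = 0.5 > 0: the reaction function is upward-sloping, so the choices are strategic complements.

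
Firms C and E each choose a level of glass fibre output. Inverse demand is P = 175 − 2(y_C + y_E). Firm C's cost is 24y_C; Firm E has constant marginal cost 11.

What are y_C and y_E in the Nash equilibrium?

Firm C's profit: π = y_C(175 − 2(y_C + y_E)) − 24y_C.
∂π/∂y_C = 151 − 4y_C − 2y_E = 0, so y_C = 37.75 − 0.5y_E.
By the same steps for E: y_E = 41 − 0.5y_C.
Solving the two reaction functions simultaneously: (1 − (−0.5)(−0.5))y_C = 37.75 − 0.5·41, so 0.75y_C = 17.25 and y_C = 23.
Then y_E = 41 − 0.5·23 = 29.5.

23, 29.5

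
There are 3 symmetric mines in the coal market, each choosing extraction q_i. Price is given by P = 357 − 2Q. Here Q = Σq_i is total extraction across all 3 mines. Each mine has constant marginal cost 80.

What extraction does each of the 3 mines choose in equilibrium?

A representative mine's profit is π_i = q_i(357 − 2Q) − 80q_i, with Q = q_i + Σ_{j≠i} q_j.
First-order condition: 277 − 4q_i − 2Σ_{j≠i} q_j = 0.
Imposing symmetry (q_j = q for all j) turns Σ_{j≠i} q_j into 2q, so 277 = 8q and q = 34.625.

34.625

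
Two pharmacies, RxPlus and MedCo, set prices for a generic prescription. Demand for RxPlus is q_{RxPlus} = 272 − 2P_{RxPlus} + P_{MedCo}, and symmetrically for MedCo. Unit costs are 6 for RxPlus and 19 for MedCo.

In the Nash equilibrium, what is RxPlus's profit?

16344.32

RxPlus's profit: π = (P_{RxPlus} − 6)(272 − 2P_{RxPlus} + P_{MedCo}).
∂π/∂P_{RxPlus} = 284 − 4P_{RxPlus} + P_{MedCo} = 0 ⇒ P_{RxPlus} = 71 + 0.25P_{MedCo}.
Similarly P_{MedCo} = 77.5 + 0.25P_{RxPlus}.
Plugging P_{MedCo} into RxPlus's best response: P_{RxPlus} = 71 + 0.25(77.5 + 0.25P_{RxPlus}) ⇒ 0.9375P_{RxPlus} = 90.375, so P_{RxPlus} = 96.4.
Then P_{MedCo} = 77.5 + 0.25·96.4 = 101.6.
q_{RxPlus} = 272 − 2·96.4 + 101.6 = 180.8.
Profit = (96.4 − 6)·180.8 = 16344.32.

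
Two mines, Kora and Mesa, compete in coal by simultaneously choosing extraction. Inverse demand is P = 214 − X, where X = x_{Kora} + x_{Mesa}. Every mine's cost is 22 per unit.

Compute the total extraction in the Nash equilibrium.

128

Mine Kora's profit: π = x_{Kora}(214 − (x_{Kora} + x_{Mesa})) − 22x_{Kora}.
∂π/∂x_{Kora} = 192 − 2x_{Kora} − x_{Mesa} = 0, so x_{Kora} = 96 − 0.5x_{Mesa}.
The game is symmetric, so in equilibrium x_{Mesa} = x_{Kora}: the reaction function gives 1.5x_{Kora} = 96, hence x_{Kora} = 64.
Total extraction: 64 + 64 = 128.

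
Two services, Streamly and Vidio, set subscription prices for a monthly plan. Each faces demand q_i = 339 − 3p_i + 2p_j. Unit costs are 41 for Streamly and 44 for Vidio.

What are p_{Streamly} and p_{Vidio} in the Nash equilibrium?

Streamly's profit: π = (p_{Streamly} − 41)(339 − 3p_{Streamly} + 2p_{Vidio}).
∂π/∂p_{Streamly} = 462 − 6p_{Streamly} + 2p_{Vidio} = 0 ⇒ p_{Streamly} = 77 + (1/3)p_{Vidio}.
Similarly p_{Vidio} = 78.5 + (1/3)p_{Streamly}.
Substituting the second reaction function into the first: p_{Streamly} = 77 + (1/3)(78.5 + (1/3)p_{Streamly}), which gives (8/9)p_{Streamly} = 619/6 ⇒ p_{Streamly} = 116.0625.
Then p_{Vidio} = 78.5 + (1/3)·116.0625 = 117.1875.

116.0625, 117.1875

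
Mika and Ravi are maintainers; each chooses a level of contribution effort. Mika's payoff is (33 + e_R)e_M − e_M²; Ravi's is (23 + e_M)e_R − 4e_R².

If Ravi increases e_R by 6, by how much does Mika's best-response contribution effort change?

Expanding Mika's payoff: 33e_M + e_Re_M − e_M².
∂π/∂e_M = 33 + e_R − 2e_M = 0, so e_M = 16.5 + 0.5e_R.
The reaction-function slope is 0.5, so a 6-unit rise in e_R moves e_M by 0.5 × 6 = 3. Mika's best response rises — the actions are strategic complements.

3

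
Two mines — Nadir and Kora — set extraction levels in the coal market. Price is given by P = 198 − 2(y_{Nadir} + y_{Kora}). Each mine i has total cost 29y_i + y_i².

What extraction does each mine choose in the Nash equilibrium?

21.125

Mine Nadir's profit: π = y_{Nadir}(198 − 2(y_{Nadir} + y_{Kora})) − 29y_{Nadir} − y_{Nadir}².
∂π/∂y_{Nadir} = 169 − 6y_{Nadir} − 2y_{Kora} = 0, so y_{Nadir} = 169/6 − (1/3)y_{Kora}.
The game is symmetric, so in equilibrium y_{Kora} = y_{Nadir}: the reaction function gives (4/3)y_{Nadir} = 169/6, hence y_{Nadir} = 21.125.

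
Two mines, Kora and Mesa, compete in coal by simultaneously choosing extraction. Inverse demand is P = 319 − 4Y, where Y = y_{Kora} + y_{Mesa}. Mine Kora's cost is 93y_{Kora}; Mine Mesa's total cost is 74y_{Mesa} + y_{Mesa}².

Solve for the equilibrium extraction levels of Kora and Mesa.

20, 16.5

Mine Kora's profit: π = y_{Kora}(319 − 4(y_{Kora} + y_{Mesa})) − 93y_{Kora}.
∂π/∂y_{Kora} = 226 − 8y_{Kora} − 4y_{Mesa} = 0, so y_{Kora} = 28.25 − 0.5y_{Mesa}.
For Mesa: ∂π/∂y_{Mesa} = 245 − 10y_{Mesa} − 4y_{Kora} = 0 ⇒ y_{Mesa} = 24.5 − 0.4y_{Kora}.
Plugging y_{Mesa} into Kora's best response: y_{Kora} = 28.25 − 0.5(24.5 − 0.4y_{Kora}) ⇒ 0.8y_{Kora} = 16, so y_{Kora} = 20.
Then y_{Mesa} = 24.5 − 0.4·20 = 16.5.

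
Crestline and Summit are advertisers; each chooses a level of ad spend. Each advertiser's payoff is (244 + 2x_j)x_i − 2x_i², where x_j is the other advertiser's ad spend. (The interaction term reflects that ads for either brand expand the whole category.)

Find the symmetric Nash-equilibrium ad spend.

Crestline's payoff is (244 + 2x_S)x_C − 2x_C².
∂π/∂x_C = 244 + 2x_S − 4x_C = 0, so x_C = 61 + 0.5x_S.
By symmetry x_S = x_C; substituting into the reaction function, 0.5x_C = 61 and x_C = 122.

122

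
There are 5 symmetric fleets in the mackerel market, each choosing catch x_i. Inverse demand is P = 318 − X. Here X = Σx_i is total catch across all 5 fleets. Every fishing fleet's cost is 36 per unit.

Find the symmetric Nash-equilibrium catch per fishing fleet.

47

A representative fishing fleet's profit is π_i = x_i(318 − X) − 36x_i, with X = x_i + Σ_{j≠i} x_j.
First-order condition: 282 − 2x_i − Σ_{j≠i} x_j = 0.
In a symmetric equilibrium every fishing fleet chooses the same x, so Σ_{j≠i} x_j = 4x. The condition becomes 282 − 6x = 0, giving x = 282/6 = 47.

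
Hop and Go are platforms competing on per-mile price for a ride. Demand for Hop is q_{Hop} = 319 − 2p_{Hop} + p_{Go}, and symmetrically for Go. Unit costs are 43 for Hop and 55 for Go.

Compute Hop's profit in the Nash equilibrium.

Hop's profit: π = (p_{Hop} − 43)(319 − 2p_{Hop} + p_{Go}).
∂π/∂p_{Hop} = 405 − 4p_{Hop} + p_{Go} = 0 ⇒ p_{Hop} = 101.25 + 0.25p_{Go}.
Similarly p_{Go} = 107.25 + 0.25p_{Hop}.
Plugging p_{Go} into Hop's best response: p_{Hop} = 101.25 + 0.25(107.25 + 0.25p_{Hop}) ⇒ 0.9375p_{Hop} = 128.0625, so p_{Hop} = 136.6.
Then p_{Go} = 107.25 + 0.25·136.6 = 141.4.
q_{Hop} = 319 − 2·136.6 + 141.4 = 187.2.
Profit = (136.6 − 43)·187.2 = 17521.92.

17521.92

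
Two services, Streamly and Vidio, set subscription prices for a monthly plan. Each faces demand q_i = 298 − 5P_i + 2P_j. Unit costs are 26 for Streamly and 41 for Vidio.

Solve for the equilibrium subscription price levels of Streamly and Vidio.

55.0625, 61.3125

Streamly's profit: π = (P_{Streamly} − 26)(298 − 5P_{Streamly} + 2P_{Vidio}).
∂π/∂P_{Streamly} = 428 − 10P_{Streamly} + 2P_{Vidio} = 0 ⇒ P_{Streamly} = 42.8 + 0.2P_{Vidio}.
Similarly P_{Vidio} = 50.3 + 0.2P_{Streamly}.
Substituting the second reaction function into the first: P_{Streamly} = 42.8 + 0.2(50.3 + 0.2P_{Streamly}), which gives 0.96P_{Streamly} = 52.86 ⇒ P_{Streamly} = 55.0625.
Then P_{Vidio} = 50.3 + 0.2·55.0625 = 61.3125.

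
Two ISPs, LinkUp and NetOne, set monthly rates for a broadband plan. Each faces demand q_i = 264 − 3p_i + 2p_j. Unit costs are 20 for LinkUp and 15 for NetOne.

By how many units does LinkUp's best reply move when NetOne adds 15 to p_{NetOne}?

LinkUp's profit: π = (p_{LinkUp} − 20)(264 − 3p_{LinkUp} + 2p_{NetOne}).
∂π/∂p_{LinkUp} = 324 − 6p_{LinkUp} + 2p_{NetOne} = 0 ⇒ p_{LinkUp} = 54 + (1/3)p_{NetOne}.
The reaction-function slope is 1/3, so a 15-unit rise in p_{NetOne} moves p_{LinkUp} by 1/3 × 15 = 5. LinkUp's best response rises — the actions are strategic complements.

5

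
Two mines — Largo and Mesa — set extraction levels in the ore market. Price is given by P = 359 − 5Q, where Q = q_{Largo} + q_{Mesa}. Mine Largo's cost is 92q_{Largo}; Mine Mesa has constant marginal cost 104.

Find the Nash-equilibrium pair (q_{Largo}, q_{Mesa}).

Mine Largo's profit: π = q_{Largo}(359 − 5(q_{Largo} + q_{Mesa})) − 92q_{Largo}.
∂π/∂q_{Largo} = 267 − 10q_{Largo} − 5q_{Mesa} = 0, so q_{Largo} = 26.7 − 0.5q_{Mesa}.
By the same steps for Mesa: q_{Mesa} = 25.5 − 0.5q_{Largo}.
Solving the two reaction functions simultaneously: (1 − (−0.5)(−0.5))q_{Largo} = 26.7 − 0.5·25.5, so 0.75q_{Largo} = 13.95 and q_{Largo} = 18.6.
Then q_{Mesa} = 25.5 − 0.5·18.6 = 16.2.

18.6, 16.2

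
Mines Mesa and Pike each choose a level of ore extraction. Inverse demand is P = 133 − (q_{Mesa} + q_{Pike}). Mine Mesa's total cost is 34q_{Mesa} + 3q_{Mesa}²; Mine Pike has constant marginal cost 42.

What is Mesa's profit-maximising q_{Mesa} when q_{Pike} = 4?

11.875

Mine Mesa's profit: π = q_{Mesa}(133 − (q_{Mesa} + q_{Pike})) − 34q_{Mesa} − 3q_{Mesa}².
∂π/∂q_{Mesa} = 99 − 8q_{Mesa} − q_{Pike} = 0, so q_{Mesa} = 12.375 − 0.125q_{Pike}.
At q_{Pike} = 4: q_{Mesa} = 12.375 − 0.125·4 = 11.875.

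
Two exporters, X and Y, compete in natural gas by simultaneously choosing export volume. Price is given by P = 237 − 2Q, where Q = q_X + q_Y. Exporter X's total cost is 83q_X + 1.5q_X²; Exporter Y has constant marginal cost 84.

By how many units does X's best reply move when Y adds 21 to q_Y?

Exporter X's profit: π = q_X(237 − 2(q_X + q_Y)) − 83q_X − 1.5q_X².
∂π/∂q_X = 154 − 7q_X − 2q_Y = 0, so q_X = 22 − (2/7)q_Y.
The reaction-function slope is −2/7, so a 21-unit rise in q_Y moves q_X by −2/7 × 21 = −6. X's best response falls — the actions are strategic substitutes.

-6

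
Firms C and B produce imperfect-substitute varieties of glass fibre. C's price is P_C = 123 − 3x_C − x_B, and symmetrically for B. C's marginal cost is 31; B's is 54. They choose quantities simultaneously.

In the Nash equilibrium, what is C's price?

72.4

Firm C's profit: π = x_C(123 − 3x_C − x_B) − 31x_C.
∂π/∂x_C = 92 − 6x_C − x_B = 0 ⇒ x_C = 46/3 − (1/6)x_B.
Similarly x_B = 11.5 − (1/6)x_C.
Substituting the second reaction function into the first: x_C = 46/3 − (1/6)(11.5 − (1/6)x_C), which gives (35/36)x_C = 161/12 ⇒ x_C = 13.8.
Then x_B = 11.5 − (1/6)·13.8 = 9.2.
P_C = 123 − 3·13.8 − 9.2 = 72.4.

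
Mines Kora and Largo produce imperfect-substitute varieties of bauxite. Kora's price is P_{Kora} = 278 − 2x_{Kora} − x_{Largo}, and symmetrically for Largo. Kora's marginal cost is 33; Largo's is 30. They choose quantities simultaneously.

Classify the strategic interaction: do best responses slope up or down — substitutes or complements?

Mine Kora's profit: π = x_{Kora}(278 − 2x_{Kora} − x_{Largo}) − 33x_{Kora}.
∂π/∂x_{Kora} = 245 − 4x_{Kora} − x_{Largo} = 0 ⇒ x_{Kora} = 61.25 − 0.25x_{Largo}.
The best-response slope dx_{Kora}/dx_{Largo} = −0.25 < 0: the reaction function is downward-sloping, so the choices are strategic substitutes.

strategic substitutes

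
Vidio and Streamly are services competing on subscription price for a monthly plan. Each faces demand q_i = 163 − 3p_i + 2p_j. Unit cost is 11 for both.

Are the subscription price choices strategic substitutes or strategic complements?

strategic complements

Vidio's profit: π = (p_{Vidio} − 11)(163 − 3p_{Vidio} + 2p_{Streamly}).
∂π/∂p_{Vidio} = 196 − 6p_{Vidio} + 2p_{Streamly} = 0 ⇒ p_{Vidio} = 98/3 + (1/3)p_{Streamly}.
The best-response slope dp_{Vidio}/dp_{Streamly} = 1/3 > 0: the reaction function is upward-sloping, so the choices are strategic complements.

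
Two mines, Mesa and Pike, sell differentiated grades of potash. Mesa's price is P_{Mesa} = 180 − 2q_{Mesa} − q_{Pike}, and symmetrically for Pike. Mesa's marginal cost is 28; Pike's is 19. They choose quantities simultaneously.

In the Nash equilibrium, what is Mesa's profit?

1776.08

Mine Mesa's profit: π = q_{Mesa}(180 − 2q_{Mesa} − q_{Pike}) − 28q_{Mesa}.
∂π/∂q_{Mesa} = 152 − 4q_{Mesa} − q_{Pike} = 0 ⇒ q_{Mesa} = 38 − 0.25q_{Pike}.
Similarly q_{Pike} = 40.25 − 0.25q_{Mesa}.
Substituting the second reaction function into the first: q_{Mesa} = 38 − 0.25(40.25 − 0.25q_{Mesa}), which gives 0.9375q_{Mesa} = 27.9375 ⇒ q_{Mesa} = 29.8.
Then q_{Pike} = 40.25 − 0.25·29.8 = 32.8.
P_{Mesa} = 180 − 2·29.8 − 32.8 = 87.6.
Profit = (87.6 − 28)·29.8 = 1776.08.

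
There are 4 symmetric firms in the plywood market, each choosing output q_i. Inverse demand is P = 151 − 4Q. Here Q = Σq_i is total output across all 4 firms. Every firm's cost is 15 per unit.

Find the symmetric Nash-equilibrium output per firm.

6.8

A representative firm's profit is π_i = q_i(151 − 4Q) − 15q_i, with Q = q_i + Σ_{j≠i} q_j.
First-order condition: 136 − 8q_i − 4Σ_{j≠i} q_j = 0.
With identical firms, set every q_j = q: then 136 − 8q − 12q = 0, i.e. q = 136/20 = 6.8.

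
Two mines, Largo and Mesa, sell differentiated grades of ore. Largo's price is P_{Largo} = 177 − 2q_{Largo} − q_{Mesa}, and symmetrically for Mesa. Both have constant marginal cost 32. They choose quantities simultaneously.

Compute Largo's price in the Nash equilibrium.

90

Mine Largo's profit: π = q_{Largo}(177 − 2q_{Largo} − q_{Mesa}) − 32q_{Largo}.
∂π/∂q_{Largo} = 145 − 4q_{Largo} − q_{Mesa} = 0 ⇒ q_{Largo} = 36.25 − 0.25q_{Mesa}.
The game is symmetric, so in equilibrium q_{Mesa} = q_{Largo}: the reaction function gives 1.25q_{Largo} = 36.25, hence q_{Largo} = 29.
P_{Largo} = 177 − 2·29 − 29 = 90.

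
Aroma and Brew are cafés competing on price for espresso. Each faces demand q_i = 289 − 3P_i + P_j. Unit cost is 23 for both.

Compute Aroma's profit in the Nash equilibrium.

Aroma's profit: π = (P_{Aroma} − 23)(289 − 3P_{Aroma} + P_{Brew}).
∂π/∂P_{Aroma} = 358 − 6P_{Aroma} + P_{Brew} = 0 ⇒ P_{Aroma} = 179/3 + (1/6)P_{Brew}.
By symmetry P_{Brew} = P_{Aroma}; substituting into the reaction function, (5/6)P_{Aroma} = 179/3 and P_{Aroma} = 71.6.
q_{Aroma} = 289 − 3·71.6 + 71.6 = 145.8.
Profit = (71.6 − 23)·145.8 = 7085.88.

7085.88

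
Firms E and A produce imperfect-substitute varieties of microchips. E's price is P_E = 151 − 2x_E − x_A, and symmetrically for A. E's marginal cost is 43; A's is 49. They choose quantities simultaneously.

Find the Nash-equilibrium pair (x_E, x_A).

22, 20

Firm E's profit: π = x_E(151 − 2x_E − x_A) − 43x_E.
∂π/∂x_E = 108 − 4x_E − x_A = 0 ⇒ x_E = 27 − 0.25x_A.
Similarly x_A = 25.5 − 0.25x_E.
Plugging x_A into E's best response: x_E = 27 − 0.25(25.5 − 0.25x_E) ⇒ 0.9375x_E = 20.625, so x_E = 22.
Then x_A = 25.5 − 0.25·22 = 20.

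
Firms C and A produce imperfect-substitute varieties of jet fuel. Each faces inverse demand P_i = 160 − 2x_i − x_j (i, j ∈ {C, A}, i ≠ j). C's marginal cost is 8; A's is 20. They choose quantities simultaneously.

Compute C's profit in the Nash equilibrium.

Firm C's profit: π = x_C(160 − 2x_C − x_A) − 8x_C.
∂π/∂x_C = 152 − 4x_C − x_A = 0 ⇒ x_C = 38 − 0.25x_A.
Similarly x_A = 35 − 0.25x_C.
Substituting the second reaction function into the first: x_C = 38 − 0.25(35 − 0.25x_C), which gives 0.9375x_C = 29.25 ⇒ x_C = 31.2.
Then x_A = 35 − 0.25·31.2 = 27.2.
P_C = 160 − 2·31.2 − 27.2 = 70.4.
Profit = (70.4 − 8)·31.2 = 1946.88.

1946.88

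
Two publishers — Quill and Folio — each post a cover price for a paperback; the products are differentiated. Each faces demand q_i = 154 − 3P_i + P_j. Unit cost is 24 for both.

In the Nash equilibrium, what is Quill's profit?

Quill's profit: π = (P_{Quill} − 24)(154 − 3P_{Quill} + P_{Folio}).
∂π/∂P_{Quill} = 226 − 6P_{Quill} + P_{Folio} = 0 ⇒ P_{Quill} = 113/3 + (1/6)P_{Folio}.
By symmetry P_{Folio} = P_{Quill}; substituting into the reaction function, (5/6)P_{Quill} = 113/3 and P_{Quill} = 45.2.
q_{Quill} = 154 − 3·45.2 + 45.2 = 63.6.
Profit = (45.2 − 24)·63.6 = 1348.32.

1348.32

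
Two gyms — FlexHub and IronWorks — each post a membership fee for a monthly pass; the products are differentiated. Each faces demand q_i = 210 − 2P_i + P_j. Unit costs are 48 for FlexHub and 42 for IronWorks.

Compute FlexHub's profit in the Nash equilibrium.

5660.48

FlexHub's profit: π = (P_{FlexHub} − 48)(210 − 2P_{FlexHub} + P_{IronWorks}).
∂π/∂P_{FlexHub} = 306 − 4P_{FlexHub} + P_{IronWorks} = 0 ⇒ P_{FlexHub} = 76.5 + 0.25P_{IronWorks}.
Similarly P_{IronWorks} = 73.5 + 0.25P_{FlexHub}.
Solving the two reaction functions simultaneously: (1 − (0.25)(0.25))P_{FlexHub} = 76.5 + 0.25·73.5, so 0.9375P_{FlexHub} = 94.875 and P_{FlexHub} = 101.2.
Then P_{IronWorks} = 73.5 + 0.25·101.2 = 98.8.
q_{FlexHub} = 210 − 2·101.2 + 98.8 = 106.4.
Profit = (101.2 − 48)·106.4 = 5660.48.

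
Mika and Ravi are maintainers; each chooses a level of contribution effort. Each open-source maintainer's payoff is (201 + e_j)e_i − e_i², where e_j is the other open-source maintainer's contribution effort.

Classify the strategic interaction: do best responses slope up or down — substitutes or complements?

strategic complements

Mika's payoff is (201 + e_R)e_M − e_M².
∂π/∂e_M = 201 + e_R − 2e_M = 0, so e_M = 100.5 + 0.5e_R.
The best-response slope de_M/de_R = 0.5 > 0: the reaction function is upward-sloping, so the choices are strategic complements.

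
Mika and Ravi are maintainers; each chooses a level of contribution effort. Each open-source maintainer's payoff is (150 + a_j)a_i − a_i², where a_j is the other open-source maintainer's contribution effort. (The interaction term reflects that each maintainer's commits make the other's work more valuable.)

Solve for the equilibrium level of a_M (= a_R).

Mika's payoff is (150 + a_R)a_M − a_M².
∂π/∂a_M = 150 + a_R − 2a_M = 0, so a_M = 75 + 0.5a_R.
By symmetry a_R = a_M; substituting into the reaction function, 0.5a_M = 75 and a_M = 150.

150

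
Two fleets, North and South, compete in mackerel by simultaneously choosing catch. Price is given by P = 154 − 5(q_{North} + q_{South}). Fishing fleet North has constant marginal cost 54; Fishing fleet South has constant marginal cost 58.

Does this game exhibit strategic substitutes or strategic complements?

strategic substitutes

Fishing fleet North's profit: π = q_{North}(154 − 5(q_{North} + q_{South})) − 54q_{North}.
∂π/∂q_{North} = 100 − 10q_{North} − 5q_{South} = 0, so q_{North} = 10 − 0.5q_{South}.
The best-response slope dq_{North}/dq_{South} = −0.5 < 0: the reaction function is downward-sloping, so the choices are strategic substitutes.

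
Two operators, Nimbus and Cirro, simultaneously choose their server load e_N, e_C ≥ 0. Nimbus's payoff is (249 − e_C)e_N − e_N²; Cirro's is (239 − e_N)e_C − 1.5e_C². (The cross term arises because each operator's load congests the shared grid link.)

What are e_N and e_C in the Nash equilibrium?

Expanding Nimbus's payoff: 249e_N − e_Ce_N − e_N².
∂π/∂e_N = 249 − e_C − 2e_N = 0, so e_N = 124.5 − 0.5e_C.
Likewise for Cirro: e_C = 239/3 − (1/3)e_N.
Plugging e_C into Nimbus's best response: e_N = 124.5 − 0.5(239/3 − (1/3)e_N) ⇒ (5/6)e_N = 254/3, so e_N = 101.6.
Then e_C = 239/3 − (1/3)·101.6 = 45.8.

101.6, 45.8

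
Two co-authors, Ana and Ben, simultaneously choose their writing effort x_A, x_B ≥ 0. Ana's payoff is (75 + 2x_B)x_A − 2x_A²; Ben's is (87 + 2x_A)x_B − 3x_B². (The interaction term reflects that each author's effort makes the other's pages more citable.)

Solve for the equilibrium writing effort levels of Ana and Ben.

31.2, 24.9

Expanding Ana's payoff: 75x_A + 2x_Bx_A − 2x_A².
∂π/∂x_A = 75 + 2x_B − 4x_A = 0, so x_A = 18.75 + 0.5x_B.
Likewise for Ben: x_B = 14.5 + (1/3)x_A.
Substituting the second reaction function into the first: x_A = 18.75 + 0.5(14.5 + (1/3)x_A), which gives (5/6)x_A = 26 ⇒ x_A = 31.2.
Then x_B = 14.5 + (1/3)·31.2 = 24.9.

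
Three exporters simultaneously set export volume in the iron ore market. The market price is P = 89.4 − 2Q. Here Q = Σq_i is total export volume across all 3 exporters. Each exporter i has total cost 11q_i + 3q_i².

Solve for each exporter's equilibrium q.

5.6

A representative exporter's profit is π_i = q_i(89.4 − 2Q) − 11q_i − 3q_i², with Q = q_i + Σ_{j≠i} q_j.
First-order condition: 78.4 − 10q_i − 2Σ_{j≠i} q_j = 0.
In a symmetric equilibrium every exporter chooses the same q, so Σ_{j≠i} q_j = 2q. The condition becomes 78.4 − 14q = 0, giving q = 78.4/14 = 5.6.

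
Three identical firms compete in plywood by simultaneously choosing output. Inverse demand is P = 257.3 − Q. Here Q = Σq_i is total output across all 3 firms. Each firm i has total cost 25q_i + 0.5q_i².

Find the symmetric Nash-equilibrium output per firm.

46.46

A representative firm's profit is π_i = q_i(257.3 − Q) − 25q_i − 0.5q_i², with Q = q_i + Σ_{j≠i} q_j.
First-order condition: 232.3 − 3q_i − Σ_{j≠i} q_j = 0.
With identical firms, set every q_j = q: then 232.3 − 3q − 2q = 0, i.e. q = 232.3/5 = 46.46.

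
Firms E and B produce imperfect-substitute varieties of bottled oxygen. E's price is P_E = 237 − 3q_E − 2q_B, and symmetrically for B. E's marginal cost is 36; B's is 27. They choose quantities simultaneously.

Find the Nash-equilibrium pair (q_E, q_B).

Firm E's profit: π = q_E(237 − 3q_E − 2q_B) − 36q_E.
∂π/∂q_E = 201 − 6q_E − 2q_B = 0 ⇒ q_E = 33.5 − (1/3)q_B.
Similarly q_B = 35 − (1/3)q_E.
Substituting the second reaction function into the first: q_E = 33.5 − (1/3)(35 − (1/3)q_E), which gives (8/9)q_E = 131/6 ⇒ q_E = 24.5625.
Then q_B = 35 − (1/3)·24.5625 = 26.8125.

24.5625, 26.8125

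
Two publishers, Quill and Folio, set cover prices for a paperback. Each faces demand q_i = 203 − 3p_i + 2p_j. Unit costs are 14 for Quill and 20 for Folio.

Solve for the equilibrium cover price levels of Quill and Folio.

62.375, 64.625

Quill's profit: π = (p_{Quill} − 14)(203 − 3p_{Quill} + 2p_{Folio}).
∂π/∂p_{Quill} = 245 − 6p_{Quill} + 2p_{Folio} = 0 ⇒ p_{Quill} = 245/6 + (1/3)p_{Folio}.
Similarly p_{Folio} = 263/6 + (1/3)p_{Quill}.
Substituting the second reaction function into the first: p_{Quill} = 245/6 + (1/3)(263/6 + (1/3)p_{Quill}), which gives (8/9)p_{Quill} = 499/9 ⇒ p_{Quill} = 62.375.
Then p_{Folio} = 263/6 + (1/3)·62.375 = 64.625.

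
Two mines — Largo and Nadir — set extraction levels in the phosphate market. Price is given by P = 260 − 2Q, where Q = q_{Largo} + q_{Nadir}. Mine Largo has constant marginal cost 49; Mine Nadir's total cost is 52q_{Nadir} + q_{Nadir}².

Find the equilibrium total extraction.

63

Mine Largo's profit: π = q_{Largo}(260 − 2(q_{Largo} + q_{Nadir})) − 49q_{Largo}.
∂π/∂q_{Largo} = 211 − 4q_{Largo} − 2q_{Nadir} = 0, so q_{Largo} = 52.75 − 0.5q_{Nadir}.
For Nadir: ∂π/∂q_{Nadir} = 208 − 6q_{Nadir} − 2q_{Largo} = 0 ⇒ q_{Nadir} = 104/3 − (1/3)q_{Largo}.
Substituting the second reaction function into the first: q_{Largo} = 52.75 − 0.5(104/3 − (1/3)q_{Largo}), which gives (5/6)q_{Largo} = 425/12 ⇒ q_{Largo} = 42.5.
Then q_{Nadir} = 104/3 − (1/3)·42.5 = 20.5.
Total extraction: 42.5 + 20.5 = 63.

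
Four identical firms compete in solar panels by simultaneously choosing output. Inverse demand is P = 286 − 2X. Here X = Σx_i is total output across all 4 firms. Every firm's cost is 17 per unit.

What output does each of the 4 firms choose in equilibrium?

26.9

A representative firm's profit is π_i = x_i(286 − 2X) − 17x_i, with X = x_i + Σ_{j≠i} x_j.
First-order condition: 269 − 4x_i − 2Σ_{j≠i} x_j = 0.
With identical firms, set every x_j = x: then 269 − 4x − 6x = 0, i.e. x = 269/10 = 26.9.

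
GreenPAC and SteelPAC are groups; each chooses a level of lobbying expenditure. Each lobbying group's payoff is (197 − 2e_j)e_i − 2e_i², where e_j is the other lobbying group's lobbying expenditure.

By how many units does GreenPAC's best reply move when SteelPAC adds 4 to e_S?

GreenPAC's payoff is (197 − 2e_S)e_G − 2e_G².
∂π/∂e_G = 197 − 2e_S − 4e_G = 0, so e_G = 49.25 − 0.5e_S.
The reaction-function slope is −0.5, so a 4-unit rise in e_S moves e_G by −0.5 × 4 = −2. GreenPAC's best response falls — the actions are strategic substitutes.

-2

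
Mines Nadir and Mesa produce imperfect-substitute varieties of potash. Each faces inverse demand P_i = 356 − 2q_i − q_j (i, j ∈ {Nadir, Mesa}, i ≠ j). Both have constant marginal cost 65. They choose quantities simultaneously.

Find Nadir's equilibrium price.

181.4

Mine Nadir's profit: π = q_{Nadir}(356 − 2q_{Nadir} − q_{Mesa}) − 65q_{Nadir}.
∂π/∂q_{Nadir} = 291 − 4q_{Nadir} − q_{Mesa} = 0 ⇒ q_{Nadir} = 72.75 − 0.25q_{Mesa}.
The game is symmetric, so in equilibrium q_{Mesa} = q_{Nadir}: the reaction function gives 1.25q_{Nadir} = 72.75, hence q_{Nadir} = 58.2.
P_{Nadir} = 356 − 2·58.2 − 58.2 = 181.4.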